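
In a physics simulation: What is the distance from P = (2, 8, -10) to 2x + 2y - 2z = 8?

distance = |a·x₀ + b·y₀ + c·z₀ - d| / √(a² + b² + c²)
  = |2·2 + 2·8 + (-2)·(-10) - 8| / √(2² + 2² + (-2)²)
  = |4 + 16 + 20 - 8| / √(4 + 4 + 4)
  = |32| / √12
  = 32 / 3.464
  ≈ 9.238

9.238


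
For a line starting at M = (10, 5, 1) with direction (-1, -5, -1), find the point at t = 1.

P(t) = M + t·d
  = (10 + (-1)·1, 5 + (-5)·1, 1 + (-1)·1)
  = (10 - 1, 5 - 5, 1 - 1)
  = (9, 0, 0)

(9, 0, 0)


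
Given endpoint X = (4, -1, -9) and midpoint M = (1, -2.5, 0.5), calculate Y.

Y = 2M - X
  = (2·1 - 4, 2·(-2.5) - (-1), 2·0.5 - (-9))
  = (2 - 4, -5 + 1, 1 + 9)
  = (-2, -4, 10)

(-2, -4, 10)


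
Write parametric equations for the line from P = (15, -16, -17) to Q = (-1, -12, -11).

Direction vector d = Q - P = (-1 - 15, -12 + 16, -11 + 17) = (-16, 4, 6)
Parametric form r = P + t·d:
x = 15 - 16t, y = -16 + 4t, z = -17 + 6t

x = 15 - 16t, y = -16 + 4t, z = -17 + 6t


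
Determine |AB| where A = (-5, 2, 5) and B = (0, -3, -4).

d = √[(x₂-x₁)² + (y₂-y₁)² + (z₂-z₁)²]
  = √[5² + (-5)² + (-9)²]
  = √[25 + 25 + 81]
  = √131
  ≈ 11.45

11.45


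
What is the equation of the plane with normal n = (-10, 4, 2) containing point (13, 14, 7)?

The plane through P with normal n = (a, b, c) satisfies n·(r - P) = 0,
i.e. ax + by + cz = a·x₀ + b·y₀ + c·z₀.
d = (-10)·13 + 4·14 + 2·7
  = -130 + 56 + 14
  = -60
Equation: -10x + 4y + 2z = -60

-10x + 4y + 2z = -60


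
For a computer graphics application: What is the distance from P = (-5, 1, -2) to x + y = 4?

distance = |a·x₀ + b·y₀ + c·z₀ - d| / √(a² + b² + c²)
  = |1·(-5) + 1·1 + 0·(-2) - 4| / √(1² + 1² + 0²)
  = |-5 + 1 + 0 - 4| / √(1 + 1 + 0)
  = |-8| / √2
  = 8 / 1.414
  ≈ 5.657

5.657


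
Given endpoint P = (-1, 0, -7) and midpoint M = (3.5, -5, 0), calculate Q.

Q = 2M - P
  = (2·3.5 - (-1), 2·(-5) - 0, 2·0 - (-7))
  = (7 + 1, -10 + 0, 0 + 7)
  = (8, -10, 7)

(8, -10, 7)


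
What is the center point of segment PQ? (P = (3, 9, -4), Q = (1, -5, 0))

M = ((x₁+x₂)/2, (y₁+y₂)/2, (z₁+z₂)/2)
  = ((3 + 1)/2, (9 - 5)/2, (-4 + 0)/2)
  = (4/2, 4/2, -4/2)
  = (2, 2, -2)

(2, 2, -2)


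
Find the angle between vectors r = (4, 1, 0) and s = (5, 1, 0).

r·s = 4·5 + 1·1 + 0·0 = 20 + 1 + 0 = 21
|r| = √(4² + 1² + 0²) = √17 ≈ 4.123
|s| = √(5² + 1² + 0²) = √26 ≈ 5.099
cos θ = (r·s)/(|r||s|) = 21/(4.123·5.099) ≈ 0.9989
θ = arccos(0.9989) ≈ 2.726°

2.726°


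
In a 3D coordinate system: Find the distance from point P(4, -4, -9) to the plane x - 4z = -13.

distance = |a·x₀ + b·y₀ + c·z₀ - d| / √(a² + b² + c²)
  = |1·4 + 0·(-4) + (-4)·(-9) - (-13)| / √(1² + 0² + (-4)²)
  = |4 + 0 + 36 + 13| / √(1 + 0 + 16)
  = |53| / √17
  = 53 / 4.123
  ≈ 12.85

12.85


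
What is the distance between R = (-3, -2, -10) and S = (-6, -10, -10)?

d = √[(x₂-x₁)² + (y₂-y₁)² + (z₂-z₁)²]
  = √[(-3)² + (-8)² + 0²]
  = √[9 + 64 + 0]
  = √73
  ≈ 8.544

8.544


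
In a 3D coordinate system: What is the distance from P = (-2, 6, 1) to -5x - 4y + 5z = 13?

distance = |a·x₀ + b·y₀ + c·z₀ - d| / √(a² + b² + c²)
  = |(-5)·(-2) + (-4)·6 + 5·1 - 13| / √((-5)² + (-4)² + 5²)
  = |10 - 24 + 5 - 13| / √(25 + 16 + 25)
  = |-22| / √66
  = 22 / 8.124
  ≈ 2.708

2.708


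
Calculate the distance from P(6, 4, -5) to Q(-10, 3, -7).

d = √[(x₂-x₁)² + (y₂-y₁)² + (z₂-z₁)²]
  = √[(-16)² + (-1)² + (-2)²]
  = √[256 + 1 + 4]
  = √261
  ≈ 16.16

16.16


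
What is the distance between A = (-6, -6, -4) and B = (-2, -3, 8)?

d = √[(x₂-x₁)² + (y₂-y₁)² + (z₂-z₁)²]
  = √[4² + 3² + 12²]
  = √[16 + 9 + 144]
  = √169
  ≈ 13

13


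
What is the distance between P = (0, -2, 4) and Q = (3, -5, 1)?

d = √[(x₂-x₁)² + (y₂-y₁)² + (z₂-z₁)²]
  = √[3² + (-3)² + (-3)²]
  = √[9 + 9 + 9]
  = √27
  ≈ 5.196

5.196


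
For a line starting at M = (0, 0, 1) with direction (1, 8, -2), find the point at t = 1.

P(t) = M + t·d
  = (0 + 1·1, 0 + 8·1, 1 + (-2)·1)
  = (0 + 1, 0 + 8, 1 - 2)
  = (1, 8, -1)

(1, 8, -1)


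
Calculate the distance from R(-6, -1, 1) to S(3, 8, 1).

d = √[(x₂-x₁)² + (y₂-y₁)² + (z₂-z₁)²]
  = √[9² + 9² + 0²]
  = √[81 + 81 + 0]
  = √162
  ≈ 12.73

12.73


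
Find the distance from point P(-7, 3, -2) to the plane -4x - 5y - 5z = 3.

distance = |a·x₀ + b·y₀ + c·z₀ - d| / √(a² + b² + c²)
  = |(-4)·(-7) + (-5)·3 + (-5)·(-2) - 3| / √((-4)² + (-5)² + (-5)²)
  = |28 - 15 + 10 - 3| / √(16 + 25 + 25)
  = |20| / √66
  = 20 / 8.124
  ≈ 2.462

2.462


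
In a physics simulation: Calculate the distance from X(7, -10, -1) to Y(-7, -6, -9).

d = √[(x₂-x₁)² + (y₂-y₁)² + (z₂-z₁)²]
  = √[(-14)² + 4² + (-8)²]
  = √[196 + 16 + 64]
  = √276
  ≈ 16.61

16.61


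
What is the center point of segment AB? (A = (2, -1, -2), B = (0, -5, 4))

M = ((x₁+x₂)/2, (y₁+y₂)/2, (z₁+z₂)/2)
  = ((2 + 0)/2, (-1 - 5)/2, (-2 + 4)/2)
  = (2/2, -6/2, 2/2)
  = (1, -3, 1)

(1, -3, 1)


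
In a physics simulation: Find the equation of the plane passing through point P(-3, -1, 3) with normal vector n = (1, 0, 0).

The plane through P with normal n = (a, b, c) satisfies n·(r - P) = 0,
i.e. ax + by + cz = a·x₀ + b·y₀ + c·z₀.
d = 1·(-3) + 0·(-1) + 0·3
  = -3 + 0 + 0
  = -3
Equation: x = -3

x = -3


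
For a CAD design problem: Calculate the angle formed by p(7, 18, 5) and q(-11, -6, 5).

p·q = 7·(-11) + 18·(-6) + 5·5 = -77 - 108 + 25 = -160
|p| = √(7² + 18² + 5²) = √398 ≈ 19.95
|q| = √((-11)² + (-6)² + 5²) = √182 ≈ 13.49
cos θ = (p·q)/(|p||q|) = -160/(19.95·13.49) ≈ -0.5945
θ = arccos(-0.5945) ≈ 126.5°

126.5°


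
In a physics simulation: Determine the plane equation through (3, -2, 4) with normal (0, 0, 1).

The plane through P with normal n = (a, b, c) satisfies n·(r - P) = 0,
i.e. ax + by + cz = a·x₀ + b·y₀ + c·z₀.
d = 0·3 + 0·(-2) + 1·4
  = 0 + 0 + 4
  = 4
Equation: z = 4

z = 4


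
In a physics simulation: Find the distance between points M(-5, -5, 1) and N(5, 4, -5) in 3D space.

d = √[(x₂-x₁)² + (y₂-y₁)² + (z₂-z₁)²]
  = √[10² + 9² + (-6)²]
  = √[100 + 81 + 36]
  = √217
  ≈ 14.73

14.73


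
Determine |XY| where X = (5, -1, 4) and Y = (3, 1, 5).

d = √[(x₂-x₁)² + (y₂-y₁)² + (z₂-z₁)²]
  = √[(-2)² + 2² + 1²]
  = √[4 + 4 + 1]
  = √9
  ≈ 3

3


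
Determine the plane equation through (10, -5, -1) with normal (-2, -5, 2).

The plane through P with normal n = (a, b, c) satisfies n·(r - P) = 0,
i.e. ax + by + cz = a·x₀ + b·y₀ + c·z₀.
d = (-2)·10 + (-5)·(-5) + 2·(-1)
  = -20 + 25 - 2
  = 3
Equation: -2x - 5y + 2z = 3

-2x - 5y + 2z = 3


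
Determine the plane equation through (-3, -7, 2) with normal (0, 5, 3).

The plane through P with normal n = (a, b, c) satisfies n·(r - P) = 0,
i.e. ax + by + cz = a·x₀ + b·y₀ + c·z₀.
d = 0·(-3) + 5·(-7) + 3·2
  = 0 - 35 + 6
  = -29
Equation: 5y + 3z = -29

5y + 3z = -29


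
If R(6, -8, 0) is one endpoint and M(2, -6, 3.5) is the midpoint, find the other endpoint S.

S = 2M - R
  = (2·2 - 6, 2·(-6) - (-8), 2·3.5 - 0)
  = (4 - 6, -12 + 8, 7 + 0)
  = (-2, -4, 7)

(-2, -4, 7)


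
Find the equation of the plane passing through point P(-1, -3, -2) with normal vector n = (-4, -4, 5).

The plane through P with normal n = (a, b, c) satisfies n·(r - P) = 0,
i.e. ax + by + cz = a·x₀ + b·y₀ + c·z₀.
d = (-4)·(-1) + (-4)·(-3) + 5·(-2)
  = 4 + 12 - 10
  = 6
Equation: -4x - 4y + 5z = 6

-4x - 4y + 5z = 6


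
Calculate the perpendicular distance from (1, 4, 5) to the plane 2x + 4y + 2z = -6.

distance = |a·x₀ + b·y₀ + c·z₀ - d| / √(a² + b² + c²)
  = |2·1 + 4·4 + 2·5 - (-6)| / √(2² + 4² + 2²)
  = |2 + 16 + 10 + 6| / √(4 + 16 + 4)
  = |34| / √24
  = 34 / 4.899
  ≈ 6.94

6.94


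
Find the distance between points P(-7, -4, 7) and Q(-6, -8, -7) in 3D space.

d = √[(x₂-x₁)² + (y₂-y₁)² + (z₂-z₁)²]
  = √[1² + (-4)² + (-14)²]
  = √[1 + 16 + 196]
  = √213
  ≈ 14.59

14.59


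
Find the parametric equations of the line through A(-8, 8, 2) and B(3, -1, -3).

Direction vector d = B - A = (3 + 8, -1 - 8, -3 - 2) = (11, -9, -5)
Parametric form r = A + t·d:
x = -8 + 11t, y = 8 - 9t, z = 2 - 5t

x = -8 + 11t, y = 8 - 9t, z = 2 - 5t


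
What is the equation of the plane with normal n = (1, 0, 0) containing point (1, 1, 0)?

The plane through P with normal n = (a, b, c) satisfies n·(r - P) = 0,
i.e. ax + by + cz = a·x₀ + b·y₀ + c·z₀.
d = 1·1 + 0·1 + 0·0
  = 1 + 0 + 0
  = 1
Equation: x = 1

x = 1


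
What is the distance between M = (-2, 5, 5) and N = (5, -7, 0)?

d = √[(x₂-x₁)² + (y₂-y₁)² + (z₂-z₁)²]
  = √[7² + (-12)² + (-5)²]
  = √[49 + 144 + 25]
  = √218
  ≈ 14.76

14.76


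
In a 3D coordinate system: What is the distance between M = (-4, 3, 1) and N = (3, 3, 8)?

d = √[(x₂-x₁)² + (y₂-y₁)² + (z₂-z₁)²]
  = √[7² + 0² + 7²]
  = √[49 + 0 + 49]
  = √98
  ≈ 9.899

9.899


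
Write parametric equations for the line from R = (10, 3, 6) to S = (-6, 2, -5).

Direction vector d = S - R = (-6 - 10, 2 - 3, -5 - 6) = (-16, -1, -11)
Parametric form r = R + t·d:
x = 10 - 16t, y = 3 - t, z = 6 - 11t

x = 10 - 16t, y = 3 - t, z = 6 - 11t


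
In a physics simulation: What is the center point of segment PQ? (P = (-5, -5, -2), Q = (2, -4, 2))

M = ((x₁+x₂)/2, (y₁+y₂)/2, (z₁+z₂)/2)
  = ((-5 + 2)/2, (-5 - 4)/2, (-2 + 2)/2)
  = (-3/2, -9/2, 0/2)
  = (-1.5, -4.5, 0)

(-1.5, -4.5, 0)


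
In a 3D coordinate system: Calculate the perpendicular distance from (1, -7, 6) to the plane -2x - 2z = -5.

distance = |a·x₀ + b·y₀ + c·z₀ - d| / √(a² + b² + c²)
  = |(-2)·1 + 0·(-7) + (-2)·6 - (-5)| / √((-2)² + 0² + (-2)²)
  = |-2 + 0 - 12 + 5| / √(4 + 0 + 4)
  = |-9| / √8
  = 9 / 2.828
  ≈ 3.182

3.182


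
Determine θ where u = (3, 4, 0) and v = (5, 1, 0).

u·v = 3·5 + 4·1 + 0·0 = 15 + 4 + 0 = 19
|u| = √(3² + 4² + 0²) = √25 ≈ 5
|v| = √(5² + 1² + 0²) = √26 ≈ 5.099
cos θ = (u·v)/(|u||v|) = 19/(5·5.099) ≈ 0.7452
θ = arccos(0.7452) ≈ 41.82°

41.82°


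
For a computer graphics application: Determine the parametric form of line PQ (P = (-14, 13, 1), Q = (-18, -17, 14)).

Direction vector d = Q - P = (-18 + 14, -17 - 13, 14 - 1) = (-4, -30, 13)
Parametric form r = P + t·d:
x = -14 - 4t, y = 13 - 30t, z = 1 + 13t

x = -14 - 4t, y = 13 - 30t, z = 1 + 13t


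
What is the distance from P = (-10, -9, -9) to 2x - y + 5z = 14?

distance = |a·x₀ + b·y₀ + c·z₀ - d| / √(a² + b² + c²)
  = |2·(-10) + (-1)·(-9) + 5·(-9) - 14| / √(2² + (-1)² + 5²)
  = |-20 + 9 - 45 - 14| / √(4 + 1 + 25)
  = |-70| / √30
  = 70 / 5.477
  ≈ 12.78

12.78


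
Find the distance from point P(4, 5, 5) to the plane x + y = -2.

distance = |a·x₀ + b·y₀ + c·z₀ - d| / √(a² + b² + c²)
  = |1·4 + 1·5 + 0·5 - (-2)| / √(1² + 1² + 0²)
  = |4 + 5 + 0 + 2| / √(1 + 1 + 0)
  = |11| / √2
  = 11 / 1.414
  ≈ 7.778

7.778


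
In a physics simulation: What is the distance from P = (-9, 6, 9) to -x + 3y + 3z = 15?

distance = |a·x₀ + b·y₀ + c·z₀ - d| / √(a² + b² + c²)
  = |(-1)·(-9) + 3·6 + 3·9 - 15| / √((-1)² + 3² + 3²)
  = |9 + 18 + 27 - 15| / √(1 + 9 + 9)
  = |39| / √19
  = 39 / 4.359
  ≈ 8.947

8.947


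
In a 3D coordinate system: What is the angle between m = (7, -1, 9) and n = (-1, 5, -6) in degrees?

m·n = 7·(-1) + (-1)·5 + 9·(-6) = -7 - 5 - 54 = -66
|m| = √(7² + (-1)² + 9²) = √131 ≈ 11.45
|n| = √((-1)² + 5² + (-6)²) = √62 ≈ 7.874
cos θ = (m·n)/(|m||n|) = -66/(11.45·7.874) ≈ -0.7323
θ = arccos(-0.7323) ≈ 137.1°

137.1°


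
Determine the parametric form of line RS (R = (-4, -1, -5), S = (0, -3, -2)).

Direction vector d = S - R = (0 + 4, -3 + 1, -2 + 5) = (4, -2, 3)
Parametric form r = R + t·d:
x = -4 + 4t, y = -1 - 2t, z = -5 + 3t

x = -4 + 4t, y = -1 - 2t, z = -5 + 3t


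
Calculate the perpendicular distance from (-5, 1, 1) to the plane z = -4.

distance = |a·x₀ + b·y₀ + c·z₀ - d| / √(a² + b² + c²)
  = |0·(-5) + 0·1 + 1·1 - (-4)| / √(0² + 0² + 1²)
  = |0 + 0 + 1 + 4| / √(0 + 0 + 1)
  = |5| / √1
  = 5 / 1
  ≈ 5

5


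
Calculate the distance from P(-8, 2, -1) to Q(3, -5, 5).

d = √[(x₂-x₁)² + (y₂-y₁)² + (z₂-z₁)²]
  = √[11² + (-7)² + 6²]
  = √[121 + 49 + 36]
  = √206
  ≈ 14.35

14.35


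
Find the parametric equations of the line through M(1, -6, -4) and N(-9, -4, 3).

Direction vector d = N - M = (-9 - 1, -4 + 6, 3 + 4) = (-10, 2, 7)
Parametric form r = M + t·d:
x = 1 - 10t, y = -6 + 2t, z = -4 + 7t

x = 1 - 10t, y = -6 + 2t, z = -4 + 7t


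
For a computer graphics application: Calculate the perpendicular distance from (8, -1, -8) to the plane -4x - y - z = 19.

distance = |a·x₀ + b·y₀ + c·z₀ - d| / √(a² + b² + c²)
  = |(-4)·8 + (-1)·(-1) + (-1)·(-8) - 19| / √((-4)² + (-1)² + (-1)²)
  = |-32 + 1 + 8 - 19| / √(16 + 1 + 1)
  = |-42| / √18
  = 42 / 4.243
  ≈ 9.899

9.899


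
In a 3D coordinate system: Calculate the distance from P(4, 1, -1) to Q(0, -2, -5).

d = √[(x₂-x₁)² + (y₂-y₁)² + (z₂-z₁)²]
  = √[(-4)² + (-3)² + (-4)²]
  = √[16 + 9 + 16]
  = √41
  ≈ 6.403

6.403


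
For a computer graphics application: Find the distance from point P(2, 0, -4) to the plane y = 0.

distance = |a·x₀ + b·y₀ + c·z₀ - d| / √(a² + b² + c²)
  = |0·2 + 1·0 + 0·(-4) - 0| / √(0² + 1² + 0²)
  = |0 + 0 + 0 + 0| / √(0 + 1 + 0)
  = |0| / √1
  = 0 / 1
  ≈ 0

0


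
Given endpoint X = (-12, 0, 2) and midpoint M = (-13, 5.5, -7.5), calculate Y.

Y = 2M - X
  = (2·(-13) - (-12), 2·5.5 - 0, 2·(-7.5) - 2)
  = (-26 + 12, 11 + 0, -15 - 2)
  = (-14, 11, -17)

(-14, 11, -17)


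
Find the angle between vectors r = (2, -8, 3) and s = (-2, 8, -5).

r·s = 2·(-2) + (-8)·8 + 3·(-5) = -4 - 64 - 15 = -83
|r| = √(2² + (-8)² + 3²) = √77 ≈ 8.775
|s| = √((-2)² + 8² + (-5)²) = √93 ≈ 9.644
cos θ = (r·s)/(|r||s|) = -83/(8.775·9.644) ≈ -0.9808
θ = arccos(-0.9808) ≈ 168.8°

168.8°


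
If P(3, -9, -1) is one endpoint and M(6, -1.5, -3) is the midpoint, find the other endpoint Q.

Q = 2M - P
  = (2·6 - 3, 2·(-1.5) - (-9), 2·(-3) - (-1))
  = (12 - 3, -3 + 9, -6 + 1)
  = (9, 6, -5)

(9, 6, -5)


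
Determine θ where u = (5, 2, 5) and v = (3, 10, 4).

u·v = 5·3 + 2·10 + 5·4 = 15 + 20 + 20 = 55
|u| = √(5² + 2² + 5²) = √54 ≈ 7.348
|v| = √(3² + 10² + 4²) = √125 ≈ 11.18
cos θ = (u·v)/(|u||v|) = 55/(7.348·11.18) ≈ 0.6694
θ = arccos(0.6694) ≈ 47.98°

47.98°


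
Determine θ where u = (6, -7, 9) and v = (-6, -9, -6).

u·v = 6·(-6) + (-7)·(-9) + 9·(-6) = -36 + 63 - 54 = -27
|u| = √(6² + (-7)² + 9²) = √166 ≈ 12.88
|v| = √((-6)² + (-9)² + (-6)²) = √153 ≈ 12.37
cos θ = (u·v)/(|u||v|) = -27/(12.88·12.37) ≈ -0.1694
θ = arccos(-0.1694) ≈ 99.75°

99.75°


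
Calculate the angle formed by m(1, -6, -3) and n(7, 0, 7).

m·n = 1·7 + (-6)·0 + (-3)·7 = 7 + 0 - 21 = -14
|m| = √(1² + (-6)² + (-3)²) = √46 ≈ 6.782
|n| = √(7² + 0² + 7²) = √98 ≈ 9.899
cos θ = (m·n)/(|m||n|) = -14/(6.782·9.899) ≈ -0.2085
θ = arccos(-0.2085) ≈ 102°

102°


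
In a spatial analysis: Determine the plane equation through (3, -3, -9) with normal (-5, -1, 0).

The plane through P with normal n = (a, b, c) satisfies n·(r - P) = 0,
i.e. ax + by + cz = a·x₀ + b·y₀ + c·z₀.
d = (-5)·3 + (-1)·(-3) + 0·(-9)
  = -15 + 3 + 0
  = -12
Equation: -5x - y = -12

-5x - y = -12


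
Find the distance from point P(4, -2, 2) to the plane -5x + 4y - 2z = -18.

distance = |a·x₀ + b·y₀ + c·z₀ - d| / √(a² + b² + c²)
  = |(-5)·4 + 4·(-2) + (-2)·2 - (-18)| / √((-5)² + 4² + (-2)²)
  = |-20 - 8 - 4 + 18| / √(25 + 16 + 4)
  = |-14| / √45
  = 14 / 6.708
  ≈ 2.087

2.087


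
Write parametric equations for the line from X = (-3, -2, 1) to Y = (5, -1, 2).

Direction vector d = Y - X = (5 + 3, -1 + 2, 2 - 1) = (8, 1, 1)
Parametric form r = X + t·d:
x = -3 + 8t, y = -2 + t, z = 1 + t

x = -3 + 8t, y = -2 + t, z = 1 + t


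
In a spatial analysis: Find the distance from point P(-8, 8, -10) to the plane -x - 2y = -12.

distance = |a·x₀ + b·y₀ + c·z₀ - d| / √(a² + b² + c²)
  = |(-1)·(-8) + (-2)·8 + 0·(-10) - (-12)| / √((-1)² + (-2)² + 0²)
  = |8 - 16 + 0 + 12| / √(1 + 4 + 0)
  = |4| / √5
  = 4 / 2.236
  ≈ 1.789

1.789


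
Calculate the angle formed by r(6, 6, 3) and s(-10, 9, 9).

r·s = 6·(-10) + 6·9 + 3·9 = -60 + 54 + 27 = 21
|r| = √(6² + 6² + 3²) = √81 ≈ 9
|s| = √((-10)² + 9² + 9²) = √262 ≈ 16.19
cos θ = (r·s)/(|r||s|) = 21/(9·16.19) ≈ 0.1442
θ = arccos(0.1442) ≈ 81.71°

81.71°


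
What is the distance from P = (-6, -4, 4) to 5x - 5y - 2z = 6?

distance = |a·x₀ + b·y₀ + c·z₀ - d| / √(a² + b² + c²)
  = |5·(-6) + (-5)·(-4) + (-2)·4 - 6| / √(5² + (-5)² + (-2)²)
  = |-30 + 20 - 8 - 6| / √(25 + 25 + 4)
  = |-24| / √54
  = 24 / 7.348
  ≈ 3.266

3.266


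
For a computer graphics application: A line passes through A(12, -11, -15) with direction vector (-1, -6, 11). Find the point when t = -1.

P(t) = A + t·d
  = (12 + (-1)·(-1), -11 + (-6)·(-1), -15 + 11·(-1))
  = (12 + 1, -11 + 6, -15 - 11)
  = (13, -5, -26)

(13, -5, -26)


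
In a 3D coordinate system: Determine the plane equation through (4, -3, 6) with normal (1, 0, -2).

The plane through P with normal n = (a, b, c) satisfies n·(r - P) = 0,
i.e. ax + by + cz = a·x₀ + b·y₀ + c·z₀.
d = 1·4 + 0·(-3) + (-2)·6
  = 4 + 0 - 12
  = -8
Equation: x - 2z = -8

x - 2z = -8


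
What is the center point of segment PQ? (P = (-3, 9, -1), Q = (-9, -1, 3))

M = ((x₁+x₂)/2, (y₁+y₂)/2, (z₁+z₂)/2)
  = ((-3 - 9)/2, (9 - 1)/2, (-1 + 3)/2)
  = (-12/2, 8/2, 2/2)
  = (-6, 4, 1)

(-6, 4, 1)


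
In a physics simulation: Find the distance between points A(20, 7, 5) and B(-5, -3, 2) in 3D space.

d = √[(x₂-x₁)² + (y₂-y₁)² + (z₂-z₁)²]
  = √[(-25)² + (-10)² + (-3)²]
  = √[625 + 100 + 9]
  = √734
  ≈ 27.09

27.09


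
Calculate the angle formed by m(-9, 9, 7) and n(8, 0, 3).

m·n = (-9)·8 + 9·0 + 7·3 = -72 + 0 + 21 = -51
|m| = √((-9)² + 9² + 7²) = √211 ≈ 14.53
|n| = √(8² + 0² + 3²) = √73 ≈ 8.544
cos θ = (m·n)/(|m||n|) = -51/(14.53·8.544) ≈ -0.4109
θ = arccos(-0.4109) ≈ 114.3°

114.3°


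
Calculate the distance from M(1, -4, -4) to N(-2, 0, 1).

d = √[(x₂-x₁)² + (y₂-y₁)² + (z₂-z₁)²]
  = √[(-3)² + 4² + 5²]
  = √[9 + 16 + 25]
  = √50
  ≈ 7.071

7.071


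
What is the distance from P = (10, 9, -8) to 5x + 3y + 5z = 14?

distance = |a·x₀ + b·y₀ + c·z₀ - d| / √(a² + b² + c²)
  = |5·10 + 3·9 + 5·(-8) - 14| / √(5² + 3² + 5²)
  = |50 + 27 - 40 - 14| / √(25 + 9 + 25)
  = |23| / √59
  = 23 / 7.681
  ≈ 2.994

2.994


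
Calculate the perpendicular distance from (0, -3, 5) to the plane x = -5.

distance = |a·x₀ + b·y₀ + c·z₀ - d| / √(a² + b² + c²)
  = |1·0 + 0·(-3) + 0·5 - (-5)| / √(1² + 0² + 0²)
  = |0 + 0 + 0 + 5| / √(1 + 0 + 0)
  = |5| / √1
  = 5 / 1
  ≈ 5

5


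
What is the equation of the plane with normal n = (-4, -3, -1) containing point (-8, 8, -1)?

The plane through P with normal n = (a, b, c) satisfies n·(r - P) = 0,
i.e. ax + by + cz = a·x₀ + b·y₀ + c·z₀.
d = (-4)·(-8) + (-3)·8 + (-1)·(-1)
  = 32 - 24 + 1
  = 9
Equation: -4x - 3y - z = 9

-4x - 3y - z = 9


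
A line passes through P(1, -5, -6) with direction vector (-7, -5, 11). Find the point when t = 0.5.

P(t) = P + t·d
  = (1 + (-7)·0.5, -5 + (-5)·0.5, -6 + 11·0.5)
  = (1 - 3.5, -5 - 2.5, -6 + 5.5)
  = (-2.5, -7.5, -0.5)

(-2.5, -7.5, -0.5)


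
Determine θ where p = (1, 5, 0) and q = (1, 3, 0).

p·q = 1·1 + 5·3 + 0·0 = 1 + 15 + 0 = 16
|p| = √(1² + 5² + 0²) = √26 ≈ 5.099
|q| = √(1² + 3² + 0²) = √10 ≈ 3.162
cos θ = (p·q)/(|p||q|) = 16/(5.099·3.162) ≈ 0.9923
θ = arccos(0.9923) ≈ 7.125°

7.125°


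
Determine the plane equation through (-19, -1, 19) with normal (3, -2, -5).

The plane through P with normal n = (a, b, c) satisfies n·(r - P) = 0,
i.e. ax + by + cz = a·x₀ + b·y₀ + c·z₀.
d = 3·(-19) + (-2)·(-1) + (-5)·19
  = -57 + 2 - 95
  = -150
Equation: 3x - 2y - 5z = -150

3x - 2y - 5z = -150


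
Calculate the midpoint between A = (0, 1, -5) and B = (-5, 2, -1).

M = ((x₁+x₂)/2, (y₁+y₂)/2, (z₁+z₂)/2)
  = ((0 - 5)/2, (1 + 2)/2, (-5 - 1)/2)
  = (-5/2, 3/2, -6/2)
  = (-2.5, 1.5, -3)

(-2.5, 1.5, -3)


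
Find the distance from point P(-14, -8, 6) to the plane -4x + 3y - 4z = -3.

distance = |a·x₀ + b·y₀ + c·z₀ - d| / √(a² + b² + c²)
  = |(-4)·(-14) + 3·(-8) + (-4)·6 - (-3)| / √((-4)² + 3² + (-4)²)
  = |56 - 24 - 24 + 3| / √(16 + 9 + 16)
  = |11| / √41
  = 11 / 6.403
  ≈ 1.718

1.718


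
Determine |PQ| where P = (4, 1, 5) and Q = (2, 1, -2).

d = √[(x₂-x₁)² + (y₂-y₁)² + (z₂-z₁)²]
  = √[(-2)² + 0² + (-7)²]
  = √[4 + 0 + 49]
  = √53
  ≈ 7.28

7.28


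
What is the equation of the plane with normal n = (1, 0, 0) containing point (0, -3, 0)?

The plane through P with normal n = (a, b, c) satisfies n·(r - P) = 0,
i.e. ax + by + cz = a·x₀ + b·y₀ + c·z₀.
d = 1·0 + 0·(-3) + 0·0
  = 0 + 0 + 0
  = 0
Equation: x = 0

x = 0


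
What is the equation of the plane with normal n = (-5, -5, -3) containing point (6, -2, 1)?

The plane through P with normal n = (a, b, c) satisfies n·(r - P) = 0,
i.e. ax + by + cz = a·x₀ + b·y₀ + c·z₀.
d = (-5)·6 + (-5)·(-2) + (-3)·1
  = -30 + 10 - 3
  = -23
Equation: -5x - 5y - 3z = -23

-5x - 5y - 3z = -23


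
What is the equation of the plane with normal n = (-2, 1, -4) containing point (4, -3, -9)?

The plane through P with normal n = (a, b, c) satisfies n·(r - P) = 0,
i.e. ax + by + cz = a·x₀ + b·y₀ + c·z₀.
d = (-2)·4 + 1·(-3) + (-4)·(-9)
  = -8 - 3 + 36
  = 25
Equation: -2x + y - 4z = 25

-2x + y - 4z = 25


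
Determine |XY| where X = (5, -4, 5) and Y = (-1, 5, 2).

d = √[(x₂-x₁)² + (y₂-y₁)² + (z₂-z₁)²]
  = √[(-6)² + 9² + (-3)²]
  = √[36 + 81 + 9]
  = √126
  ≈ 11.22

11.22


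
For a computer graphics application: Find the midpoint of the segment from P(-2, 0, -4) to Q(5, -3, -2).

M = ((x₁+x₂)/2, (y₁+y₂)/2, (z₁+z₂)/2)
  = ((-2 + 5)/2, (0 - 3)/2, (-4 - 2)/2)
  = (3/2, -3/2, -6/2)
  = (1.5, -1.5, -3)

(1.5, -1.5, -3)


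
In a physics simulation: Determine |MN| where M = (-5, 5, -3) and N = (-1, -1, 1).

d = √[(x₂-x₁)² + (y₂-y₁)² + (z₂-z₁)²]
  = √[4² + (-6)² + 4²]
  = √[16 + 36 + 16]
  = √68
  ≈ 8.246

8.246


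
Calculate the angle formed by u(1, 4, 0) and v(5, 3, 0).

u·v = 1·5 + 4·3 + 0·0 = 5 + 12 + 0 = 17
|u| = √(1² + 4² + 0²) = √17 ≈ 4.123
|v| = √(5² + 3² + 0²) = √34 ≈ 5.831
cos θ = (u·v)/(|u||v|) = 17/(4.123·5.831) ≈ 0.7071
θ = arccos(0.7071) ≈ 45°

45°


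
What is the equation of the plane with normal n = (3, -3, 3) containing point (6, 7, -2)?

The plane through P with normal n = (a, b, c) satisfies n·(r - P) = 0,
i.e. ax + by + cz = a·x₀ + b·y₀ + c·z₀.
d = 3·6 + (-3)·7 + 3·(-2)
  = 18 - 21 - 6
  = -9
Equation: 3x - 3y + 3z = -9

3x - 3y + 3z = -9


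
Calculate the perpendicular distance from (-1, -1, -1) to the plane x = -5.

distance = |a·x₀ + b·y₀ + c·z₀ - d| / √(a² + b² + c²)
  = |1·(-1) + 0·(-1) + 0·(-1) - (-5)| / √(1² + 0² + 0²)
  = |-1 + 0 + 0 + 5| / √(1 + 0 + 0)
  = |4| / √1
  = 4 / 1
  ≈ 4

4


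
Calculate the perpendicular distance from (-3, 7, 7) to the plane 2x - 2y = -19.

distance = |a·x₀ + b·y₀ + c·z₀ - d| / √(a² + b² + c²)
  = |2·(-3) + (-2)·7 + 0·7 - (-19)| / √(2² + (-2)² + 0²)
  = |-6 - 14 + 0 + 19| / √(4 + 4 + 0)
  = |-1| / √8
  = 1 / 2.828
  ≈ 0.3536

0.3536


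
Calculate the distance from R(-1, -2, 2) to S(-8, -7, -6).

d = √[(x₂-x₁)² + (y₂-y₁)² + (z₂-z₁)²]
  = √[(-7)² + (-5)² + (-8)²]
  = √[49 + 25 + 64]
  = √138
  ≈ 11.75

11.75


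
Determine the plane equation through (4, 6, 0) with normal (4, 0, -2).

The plane through P with normal n = (a, b, c) satisfies n·(r - P) = 0,
i.e. ax + by + cz = a·x₀ + b·y₀ + c·z₀.
d = 4·4 + 0·6 + (-2)·0
  = 16 + 0 + 0
  = 16
Equation: 4x - 2z = 16

4x - 2z = 16


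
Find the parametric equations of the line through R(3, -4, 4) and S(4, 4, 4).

Direction vector d = S - R = (4 - 3, 4 + 4, 4 - 4) = (1, 8, 0)
Parametric form r = R + t·d:
x = 3 + t, y = -4 + 8t, z = 4

x = 3 + t, y = -4 + 8t, z = 4


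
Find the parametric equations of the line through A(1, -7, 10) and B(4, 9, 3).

Direction vector d = B - A = (4 - 1, 9 + 7, 3 - 10) = (3, 16, -7)
Parametric form r = A + t·d:
x = 1 + 3t, y = -7 + 16t, z = 10 - 7t

x = 1 + 3t, y = -7 + 16t, z = 10 - 7t


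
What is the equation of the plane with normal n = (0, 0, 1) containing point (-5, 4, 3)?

The plane through P with normal n = (a, b, c) satisfies n·(r - P) = 0,
i.e. ax + by + cz = a·x₀ + b·y₀ + c·z₀.
d = 0·(-5) + 0·4 + 1·3
  = 0 + 0 + 3
  = 3
Equation: z = 3

z = 3


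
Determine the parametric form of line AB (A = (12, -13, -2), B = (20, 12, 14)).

Direction vector d = B - A = (20 - 12, 12 + 13, 14 + 2) = (8, 25, 16)
Parametric form r = A + t·d:
x = 12 + 8t, y = -13 + 25t, z = -2 + 16t

x = 12 + 8t, y = -13 + 25t, z = -2 + 16t


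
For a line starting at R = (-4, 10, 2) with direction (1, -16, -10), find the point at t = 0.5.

P(t) = R + t·d
  = (-4 + 1·0.5, 10 + (-16)·0.5, 2 + (-10)·0.5)
  = (-4 + 0.5, 10 - 8, 2 - 5)
  = (-3.5, 2, -3)

(-3.5, 2, -3)


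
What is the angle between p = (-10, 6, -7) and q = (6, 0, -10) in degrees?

p·q = (-10)·6 + 6·0 + (-7)·(-10) = -60 + 0 + 70 = 10
|p| = √((-10)² + 6² + (-7)²) = √185 ≈ 13.6
|q| = √(6² + 0² + (-10)²) = √136 ≈ 11.66
cos θ = (p·q)/(|p||q|) = 10/(13.6·11.66) ≈ 0.06304
θ = arccos(0.06304) ≈ 86.39°

86.39°


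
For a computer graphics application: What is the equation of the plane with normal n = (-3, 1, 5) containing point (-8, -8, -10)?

The plane through P with normal n = (a, b, c) satisfies n·(r - P) = 0,
i.e. ax + by + cz = a·x₀ + b·y₀ + c·z₀.
d = (-3)·(-8) + 1·(-8) + 5·(-10)
  = 24 - 8 - 50
  = -34
Equation: -3x + y + 5z = -34

-3x + y + 5z = -34


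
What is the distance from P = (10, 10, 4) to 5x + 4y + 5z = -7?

distance = |a·x₀ + b·y₀ + c·z₀ - d| / √(a² + b² + c²)
  = |5·10 + 4·10 + 5·4 - (-7)| / √(5² + 4² + 5²)
  = |50 + 40 + 20 + 7| / √(25 + 16 + 25)
  = |117| / √66
  = 117 / 8.124
  ≈ 14.4

14.4


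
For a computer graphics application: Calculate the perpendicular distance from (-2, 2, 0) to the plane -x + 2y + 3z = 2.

distance = |a·x₀ + b·y₀ + c·z₀ - d| / √(a² + b² + c²)
  = |(-1)·(-2) + 2·2 + 3·0 - 2| / √((-1)² + 2² + 3²)
  = |2 + 4 + 0 - 2| / √(1 + 4 + 9)
  = |4| / √14
  = 4 / 3.742
  ≈ 1.069

1.069


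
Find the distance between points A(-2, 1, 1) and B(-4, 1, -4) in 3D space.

d = √[(x₂-x₁)² + (y₂-y₁)² + (z₂-z₁)²]
  = √[(-2)² + 0² + (-5)²]
  = √[4 + 0 + 25]
  = √29
  ≈ 5.385

5.385


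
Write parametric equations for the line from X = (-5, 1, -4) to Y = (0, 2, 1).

Direction vector d = Y - X = (0 + 5, 2 - 1, 1 + 4) = (5, 1, 5)
Parametric form r = X + t·d:
x = -5 + 5t, y = 1 + t, z = -4 + 5t

x = -5 + 5t, y = 1 + t, z = -4 + 5t


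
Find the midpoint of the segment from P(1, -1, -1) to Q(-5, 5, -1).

M = ((x₁+x₂)/2, (y₁+y₂)/2, (z₁+z₂)/2)
  = ((1 - 5)/2, (-1 + 5)/2, (-1 - 1)/2)
  = (-4/2, 4/2, -2/2)
  = (-2, 2, -1)

(-2, 2, -1)


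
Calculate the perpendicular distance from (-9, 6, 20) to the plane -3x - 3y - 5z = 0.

distance = |a·x₀ + b·y₀ + c·z₀ - d| / √(a² + b² + c²)
  = |(-3)·(-9) + (-3)·6 + (-5)·20 - 0| / √((-3)² + (-3)² + (-5)²)
  = |27 - 18 - 100 + 0| / √(9 + 9 + 25)
  = |-91| / √43
  = 91 / 6.557
  ≈ 13.88

13.88


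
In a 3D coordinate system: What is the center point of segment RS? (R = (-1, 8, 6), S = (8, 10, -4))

M = ((x₁+x₂)/2, (y₁+y₂)/2, (z₁+z₂)/2)
  = ((-1 + 8)/2, (8 + 10)/2, (6 - 4)/2)
  = (7/2, 18/2, 2/2)
  = (3.5, 9, 1)

(3.5, 9, 1)


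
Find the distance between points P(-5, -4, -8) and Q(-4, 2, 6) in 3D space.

d = √[(x₂-x₁)² + (y₂-y₁)² + (z₂-z₁)²]
  = √[1² + 6² + 14²]
  = √[1 + 36 + 196]
  = √233
  ≈ 15.26

15.26


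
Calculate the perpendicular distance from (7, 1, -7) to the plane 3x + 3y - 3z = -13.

distance = |a·x₀ + b·y₀ + c·z₀ - d| / √(a² + b² + c²)
  = |3·7 + 3·1 + (-3)·(-7) - (-13)| / √(3² + 3² + (-3)²)
  = |21 + 3 + 21 + 13| / √(9 + 9 + 9)
  = |58| / √27
  = 58 / 5.196
  ≈ 11.16

11.16


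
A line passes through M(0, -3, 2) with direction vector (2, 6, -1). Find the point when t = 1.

P(t) = M + t·d
  = (0 + 2·1, -3 + 6·1, 2 + (-1)·1)
  = (0 + 2, -3 + 6, 2 - 1)
  = (2, 3, 1)

(2, 3, 1)


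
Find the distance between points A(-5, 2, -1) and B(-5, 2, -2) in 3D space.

d = √[(x₂-x₁)² + (y₂-y₁)² + (z₂-z₁)²]
  = √[0² + 0² + (-1)²]
  = √[0 + 0 + 1]
  = √1
  ≈ 1

1


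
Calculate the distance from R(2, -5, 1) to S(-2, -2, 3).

d = √[(x₂-x₁)² + (y₂-y₁)² + (z₂-z₁)²]
  = √[(-4)² + 3² + 2²]
  = √[16 + 9 + 4]
  = √29
  ≈ 5.385

5.385


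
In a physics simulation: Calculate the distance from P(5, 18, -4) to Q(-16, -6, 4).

d = √[(x₂-x₁)² + (y₂-y₁)² + (z₂-z₁)²]
  = √[(-21)² + (-24)² + 8²]
  = √[441 + 576 + 64]
  = √1081
  ≈ 32.88

32.88


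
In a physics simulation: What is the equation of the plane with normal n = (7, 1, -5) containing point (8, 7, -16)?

The plane through P with normal n = (a, b, c) satisfies n·(r - P) = 0,
i.e. ax + by + cz = a·x₀ + b·y₀ + c·z₀.
d = 7·8 + 1·7 + (-5)·(-16)
  = 56 + 7 + 80
  = 143
Equation: 7x + y - 5z = 143

7x + y - 5z = 143


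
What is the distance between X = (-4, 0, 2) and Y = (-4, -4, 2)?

d = √[(x₂-x₁)² + (y₂-y₁)² + (z₂-z₁)²]
  = √[0² + (-4)² + 0²]
  = √[0 + 16 + 0]
  = √16
  ≈ 4

4


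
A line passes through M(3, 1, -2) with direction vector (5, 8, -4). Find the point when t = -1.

P(t) = M + t·d
  = (3 + 5·(-1), 1 + 8·(-1), -2 + (-4)·(-1))
  = (3 - 5, 1 - 8, -2 + 4)
  = (-2, -7, 2)

(-2, -7, 2)


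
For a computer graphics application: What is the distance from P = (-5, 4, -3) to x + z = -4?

distance = |a·x₀ + b·y₀ + c·z₀ - d| / √(a² + b² + c²)
  = |1·(-5) + 0·4 + 1·(-3) - (-4)| / √(1² + 0² + 1²)
  = |-5 + 0 - 3 + 4| / √(1 + 0 + 1)
  = |-4| / √2
  = 4 / 1.414
  ≈ 2.828

2.828


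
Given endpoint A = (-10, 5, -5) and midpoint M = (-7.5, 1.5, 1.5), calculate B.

B = 2M - A
  = (2·(-7.5) - (-10), 2·1.5 - 5, 2·1.5 - (-5))
  = (-15 + 10, 3 - 5, 3 + 5)
  = (-5, -2, 8)

(-5, -2, 8)


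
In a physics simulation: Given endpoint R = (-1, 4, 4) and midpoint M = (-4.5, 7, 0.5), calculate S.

S = 2M - R
  = (2·(-4.5) - (-1), 2·7 - 4, 2·0.5 - 4)
  = (-9 + 1, 14 - 4, 1 - 4)
  = (-8, 10, -3)

(-8, 10, -3)


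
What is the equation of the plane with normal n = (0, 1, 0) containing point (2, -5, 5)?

The plane through P with normal n = (a, b, c) satisfies n·(r - P) = 0,
i.e. ax + by + cz = a·x₀ + b·y₀ + c·z₀.
d = 0·2 + 1·(-5) + 0·5
  = 0 - 5 + 0
  = -5
Equation: y = -5

y = -5


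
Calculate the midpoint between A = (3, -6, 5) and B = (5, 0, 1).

M = ((x₁+x₂)/2, (y₁+y₂)/2, (z₁+z₂)/2)
  = ((3 + 5)/2, (-6 + 0)/2, (5 + 1)/2)
  = (8/2, -6/2, 6/2)
  = (4, -3, 3)

(4, -3, 3)


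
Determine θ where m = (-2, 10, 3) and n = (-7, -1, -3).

m·n = (-2)·(-7) + 10·(-1) + 3·(-3) = 14 - 10 - 9 = -5
|m| = √((-2)² + 10² + 3²) = √113 ≈ 10.63
|n| = √((-7)² + (-1)² + (-3)²) = √59 ≈ 7.681
cos θ = (m·n)/(|m||n|) = -5/(10.63·7.681) ≈ -0.06124
θ = arccos(-0.06124) ≈ 93.51°

93.51°


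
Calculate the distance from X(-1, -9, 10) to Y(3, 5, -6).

d = √[(x₂-x₁)² + (y₂-y₁)² + (z₂-z₁)²]
  = √[4² + 14² + (-16)²]
  = √[16 + 196 + 256]
  = √468
  ≈ 21.63

21.63


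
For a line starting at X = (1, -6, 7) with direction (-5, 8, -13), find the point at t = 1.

P(t) = X + t·d
  = (1 + (-5)·1, -6 + 8·1, 7 + (-13)·1)
  = (1 - 5, -6 + 8, 7 - 13)
  = (-4, 2, -6)

(-4, 2, -6)


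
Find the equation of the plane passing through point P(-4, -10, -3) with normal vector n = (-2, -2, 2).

The plane through P with normal n = (a, b, c) satisfies n·(r - P) = 0,
i.e. ax + by + cz = a·x₀ + b·y₀ + c·z₀.
d = (-2)·(-4) + (-2)·(-10) + 2·(-3)
  = 8 + 20 - 6
  = 22
Equation: -2x - 2y + 2z = 22

-2x - 2y + 2z = 22


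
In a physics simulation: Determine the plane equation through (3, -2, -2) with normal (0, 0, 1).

The plane through P with normal n = (a, b, c) satisfies n·(r - P) = 0,
i.e. ax + by + cz = a·x₀ + b·y₀ + c·z₀.
d = 0·3 + 0·(-2) + 1·(-2)
  = 0 + 0 - 2
  = -2
Equation: z = -2

z = -2


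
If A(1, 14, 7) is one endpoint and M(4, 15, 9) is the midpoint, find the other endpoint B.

B = 2M - A
  = (2·4 - 1, 2·15 - 14, 2·9 - 7)
  = (8 - 1, 30 - 14, 18 - 7)
  = (7, 16, 11)

(7, 16, 11)


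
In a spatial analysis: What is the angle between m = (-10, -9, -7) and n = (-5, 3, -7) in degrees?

m·n = (-10)·(-5) + (-9)·3 + (-7)·(-7) = 50 - 27 + 49 = 72
|m| = √((-10)² + (-9)² + (-7)²) = √230 ≈ 15.17
|n| = √((-5)² + 3² + (-7)²) = √83 ≈ 9.11
cos θ = (m·n)/(|m||n|) = 72/(15.17·9.11) ≈ 0.5211
θ = arccos(0.5211) ≈ 58.59°

58.59°


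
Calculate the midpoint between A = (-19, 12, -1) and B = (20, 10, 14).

M = ((x₁+x₂)/2, (y₁+y₂)/2, (z₁+z₂)/2)
  = ((-19 + 20)/2, (12 + 10)/2, (-1 + 14)/2)
  = (1/2, 22/2, 13/2)
  = (0.5, 11, 6.5)

(0.5, 11, 6.5)


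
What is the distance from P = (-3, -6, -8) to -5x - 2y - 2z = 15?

distance = |a·x₀ + b·y₀ + c·z₀ - d| / √(a² + b² + c²)
  = |(-5)·(-3) + (-2)·(-6) + (-2)·(-8) - 15| / √((-5)² + (-2)² + (-2)²)
  = |15 + 12 + 16 - 15| / √(25 + 4 + 4)
  = |28| / √33
  = 28 / 5.745
  ≈ 4.874

4.874


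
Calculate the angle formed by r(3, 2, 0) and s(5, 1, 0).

r·s = 3·5 + 2·1 + 0·0 = 15 + 2 + 0 = 17
|r| = √(3² + 2² + 0²) = √13 ≈ 3.606
|s| = √(5² + 1² + 0²) = √26 ≈ 5.099
cos θ = (r·s)/(|r||s|) = 17/(3.606·5.099) ≈ 0.9247
θ = arccos(0.9247) ≈ 22.38°

22.38°


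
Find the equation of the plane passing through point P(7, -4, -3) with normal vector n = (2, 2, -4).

The plane through P with normal n = (a, b, c) satisfies n·(r - P) = 0,
i.e. ax + by + cz = a·x₀ + b·y₀ + c·z₀.
d = 2·7 + 2·(-4) + (-4)·(-3)
  = 14 - 8 + 12
  = 18
Equation: 2x + 2y - 4z = 18

2x + 2y - 4z = 18


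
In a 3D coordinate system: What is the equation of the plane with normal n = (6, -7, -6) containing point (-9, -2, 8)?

The plane through P with normal n = (a, b, c) satisfies n·(r - P) = 0,
i.e. ax + by + cz = a·x₀ + b·y₀ + c·z₀.
d = 6·(-9) + (-7)·(-2) + (-6)·8
  = -54 + 14 - 48
  = -88
Equation: 6x - 7y - 6z = -88

6x - 7y - 6z = -88


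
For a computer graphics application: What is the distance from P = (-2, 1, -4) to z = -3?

distance = |a·x₀ + b·y₀ + c·z₀ - d| / √(a² + b² + c²)
  = |0·(-2) + 0·1 + 1·(-4) - (-3)| / √(0² + 0² + 1²)
  = |0 + 0 - 4 + 3| / √(0 + 0 + 1)
  = |-1| / √1
  = 1 / 1
  ≈ 1

1


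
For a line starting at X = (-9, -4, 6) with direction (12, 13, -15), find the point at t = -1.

P(t) = X + t·d
  = (-9 + 12·(-1), -4 + 13·(-1), 6 + (-15)·(-1))
  = (-9 - 12, -4 - 13, 6 + 15)
  = (-21, -17, 21)

(-21, -17, 21)


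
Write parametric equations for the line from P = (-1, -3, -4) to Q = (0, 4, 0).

Direction vector d = Q - P = (0 + 1, 4 + 3, 0 + 4) = (1, 7, 4)
Parametric form r = P + t·d:
x = -1 + t, y = -3 + 7t, z = -4 + 4t

x = -1 + t, y = -3 + 7t, z = -4 + 4t


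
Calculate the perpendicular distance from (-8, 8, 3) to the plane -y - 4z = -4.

distance = |a·x₀ + b·y₀ + c·z₀ - d| / √(a² + b² + c²)
  = |0·(-8) + (-1)·8 + (-4)·3 - (-4)| / √(0² + (-1)² + (-4)²)
  = |0 - 8 - 12 + 4| / √(0 + 1 + 16)
  = |-16| / √17
  = 16 / 4.123
  ≈ 3.881

3.881


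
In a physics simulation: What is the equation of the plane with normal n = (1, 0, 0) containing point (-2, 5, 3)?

The plane through P with normal n = (a, b, c) satisfies n·(r - P) = 0,
i.e. ax + by + cz = a·x₀ + b·y₀ + c·z₀.
d = 1·(-2) + 0·5 + 0·3
  = -2 + 0 + 0
  = -2
Equation: x = -2

x = -2


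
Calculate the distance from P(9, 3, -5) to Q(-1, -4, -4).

d = √[(x₂-x₁)² + (y₂-y₁)² + (z₂-z₁)²]
  = √[(-10)² + (-7)² + 1²]
  = √[100 + 49 + 1]
  = √150
  ≈ 12.25

12.25


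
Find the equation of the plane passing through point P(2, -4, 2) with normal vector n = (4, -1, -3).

The plane through P with normal n = (a, b, c) satisfies n·(r - P) = 0,
i.e. ax + by + cz = a·x₀ + b·y₀ + c·z₀.
d = 4·2 + (-1)·(-4) + (-3)·2
  = 8 + 4 - 6
  = 6
Equation: 4x - y - 3z = 6

4x - y - 3z = 6


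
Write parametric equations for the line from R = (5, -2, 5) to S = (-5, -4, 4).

Direction vector d = S - R = (-5 - 5, -4 + 2, 4 - 5) = (-10, -2, -1)
Parametric form r = R + t·d:
x = 5 - 10t, y = -2 - 2t, z = 5 - t

x = 5 - 10t, y = -2 - 2t, z = 5 - t


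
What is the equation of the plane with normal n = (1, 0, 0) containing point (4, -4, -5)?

The plane through P with normal n = (a, b, c) satisfies n·(r - P) = 0,
i.e. ax + by + cz = a·x₀ + b·y₀ + c·z₀.
d = 1·4 + 0·(-4) + 0·(-5)
  = 4 + 0 + 0
  = 4
Equation: x = 4

x = 4


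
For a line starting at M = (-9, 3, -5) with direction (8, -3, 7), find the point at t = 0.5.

P(t) = M + t·d
  = (-9 + 8·0.5, 3 + (-3)·0.5, -5 + 7·0.5)
  = (-9 + 4, 3 - 1.5, -5 + 3.5)
  = (-5, 1.5, -1.5)

(-5, 1.5, -1.5)


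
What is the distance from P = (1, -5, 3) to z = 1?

distance = |a·x₀ + b·y₀ + c·z₀ - d| / √(a² + b² + c²)
  = |0·1 + 0·(-5) + 1·3 - 1| / √(0² + 0² + 1²)
  = |0 + 0 + 3 - 1| / √(0 + 0 + 1)
  = |2| / √1
  = 2 / 1
  ≈ 2

2


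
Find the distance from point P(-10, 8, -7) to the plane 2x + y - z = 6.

distance = |a·x₀ + b·y₀ + c·z₀ - d| / √(a² + b² + c²)
  = |2·(-10) + 1·8 + (-1)·(-7) - 6| / √(2² + 1² + (-1)²)
  = |-20 + 8 + 7 - 6| / √(4 + 1 + 1)
  = |-11| / √6
  = 11 / 2.449
  ≈ 4.491

4.491


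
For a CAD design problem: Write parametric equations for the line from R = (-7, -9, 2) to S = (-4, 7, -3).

Direction vector d = S - R = (-4 + 7, 7 + 9, -3 - 2) = (3, 16, -5)
Parametric form r = R + t·d:
x = -7 + 3t, y = -9 + 16t, z = 2 - 5t

x = -7 + 3t, y = -9 + 16t, z = 2 - 5t


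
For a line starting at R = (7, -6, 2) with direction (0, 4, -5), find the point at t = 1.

P(t) = R + t·d
  = (7 + 0·1, -6 + 4·1, 2 + (-5)·1)
  = (7 + 0, -6 + 4, 2 - 5)
  = (7, -2, -3)

(7, -2, -3)
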